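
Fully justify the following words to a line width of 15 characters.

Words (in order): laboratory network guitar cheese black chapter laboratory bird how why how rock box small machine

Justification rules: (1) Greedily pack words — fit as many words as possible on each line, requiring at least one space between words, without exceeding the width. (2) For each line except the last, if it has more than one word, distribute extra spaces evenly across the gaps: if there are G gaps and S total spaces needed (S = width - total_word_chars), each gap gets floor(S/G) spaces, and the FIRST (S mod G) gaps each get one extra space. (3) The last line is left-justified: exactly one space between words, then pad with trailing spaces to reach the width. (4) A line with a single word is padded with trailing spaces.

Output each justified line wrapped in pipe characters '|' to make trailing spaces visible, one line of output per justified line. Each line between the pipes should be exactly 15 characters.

Answer: |laboratory     |
|network  guitar|
|cheese    black|
|chapter        |
|laboratory bird|
|how   why   how|
|rock  box small|
|machine        |

Derivation:
Line 1: ['laboratory'] (min_width=10, slack=5)
Line 2: ['network', 'guitar'] (min_width=14, slack=1)
Line 3: ['cheese', 'black'] (min_width=12, slack=3)
Line 4: ['chapter'] (min_width=7, slack=8)
Line 5: ['laboratory', 'bird'] (min_width=15, slack=0)
Line 6: ['how', 'why', 'how'] (min_width=11, slack=4)
Line 7: ['rock', 'box', 'small'] (min_width=14, slack=1)
Line 8: ['machine'] (min_width=7, slack=8)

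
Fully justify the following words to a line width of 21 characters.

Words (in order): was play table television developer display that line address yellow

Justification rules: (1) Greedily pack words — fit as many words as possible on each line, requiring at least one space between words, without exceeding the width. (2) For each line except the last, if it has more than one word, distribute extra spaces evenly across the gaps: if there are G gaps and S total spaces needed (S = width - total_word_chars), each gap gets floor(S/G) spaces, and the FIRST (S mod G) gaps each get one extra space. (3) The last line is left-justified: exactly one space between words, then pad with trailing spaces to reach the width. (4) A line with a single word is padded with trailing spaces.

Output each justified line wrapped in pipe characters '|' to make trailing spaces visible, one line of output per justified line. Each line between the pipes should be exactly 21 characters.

Answer: |was     play    table|
|television  developer|
|display   that   line|
|address yellow       |

Derivation:
Line 1: ['was', 'play', 'table'] (min_width=14, slack=7)
Line 2: ['television', 'developer'] (min_width=20, slack=1)
Line 3: ['display', 'that', 'line'] (min_width=17, slack=4)
Line 4: ['address', 'yellow'] (min_width=14, slack=7)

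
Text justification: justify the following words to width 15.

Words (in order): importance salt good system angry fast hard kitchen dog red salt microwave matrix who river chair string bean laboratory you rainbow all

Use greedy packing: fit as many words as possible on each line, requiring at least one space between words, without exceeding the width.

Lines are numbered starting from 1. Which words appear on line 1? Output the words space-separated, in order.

Answer: importance salt

Derivation:
Line 1: ['importance', 'salt'] (min_width=15, slack=0)
Line 2: ['good', 'system'] (min_width=11, slack=4)
Line 3: ['angry', 'fast', 'hard'] (min_width=15, slack=0)
Line 4: ['kitchen', 'dog', 'red'] (min_width=15, slack=0)
Line 5: ['salt', 'microwave'] (min_width=14, slack=1)
Line 6: ['matrix', 'who'] (min_width=10, slack=5)
Line 7: ['river', 'chair'] (min_width=11, slack=4)
Line 8: ['string', 'bean'] (min_width=11, slack=4)
Line 9: ['laboratory', 'you'] (min_width=14, slack=1)
Line 10: ['rainbow', 'all'] (min_width=11, slack=4)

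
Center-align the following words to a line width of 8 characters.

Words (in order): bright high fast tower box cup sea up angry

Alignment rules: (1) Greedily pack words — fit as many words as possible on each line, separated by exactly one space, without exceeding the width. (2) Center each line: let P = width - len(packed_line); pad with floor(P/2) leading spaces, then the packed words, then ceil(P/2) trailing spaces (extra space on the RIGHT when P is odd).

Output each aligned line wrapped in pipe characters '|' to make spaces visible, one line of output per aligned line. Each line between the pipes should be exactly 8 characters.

Answer: | bright |
|  high  |
|  fast  |
| tower  |
|box cup |
| sea up |
| angry  |

Derivation:
Line 1: ['bright'] (min_width=6, slack=2)
Line 2: ['high'] (min_width=4, slack=4)
Line 3: ['fast'] (min_width=4, slack=4)
Line 4: ['tower'] (min_width=5, slack=3)
Line 5: ['box', 'cup'] (min_width=7, slack=1)
Line 6: ['sea', 'up'] (min_width=6, slack=2)
Line 7: ['angry'] (min_width=5, slack=3)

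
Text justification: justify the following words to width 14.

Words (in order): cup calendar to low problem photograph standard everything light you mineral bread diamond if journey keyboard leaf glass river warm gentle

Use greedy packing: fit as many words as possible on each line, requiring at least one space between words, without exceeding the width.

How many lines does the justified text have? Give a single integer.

Answer: 12

Derivation:
Line 1: ['cup', 'calendar'] (min_width=12, slack=2)
Line 2: ['to', 'low', 'problem'] (min_width=14, slack=0)
Line 3: ['photograph'] (min_width=10, slack=4)
Line 4: ['standard'] (min_width=8, slack=6)
Line 5: ['everything'] (min_width=10, slack=4)
Line 6: ['light', 'you'] (min_width=9, slack=5)
Line 7: ['mineral', 'bread'] (min_width=13, slack=1)
Line 8: ['diamond', 'if'] (min_width=10, slack=4)
Line 9: ['journey'] (min_width=7, slack=7)
Line 10: ['keyboard', 'leaf'] (min_width=13, slack=1)
Line 11: ['glass', 'river'] (min_width=11, slack=3)
Line 12: ['warm', 'gentle'] (min_width=11, slack=3)
Total lines: 12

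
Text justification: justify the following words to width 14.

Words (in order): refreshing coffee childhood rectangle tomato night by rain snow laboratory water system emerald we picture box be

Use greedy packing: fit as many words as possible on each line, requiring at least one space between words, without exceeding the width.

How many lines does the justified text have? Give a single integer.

Answer: 10

Derivation:
Line 1: ['refreshing'] (min_width=10, slack=4)
Line 2: ['coffee'] (min_width=6, slack=8)
Line 3: ['childhood'] (min_width=9, slack=5)
Line 4: ['rectangle'] (min_width=9, slack=5)
Line 5: ['tomato', 'night'] (min_width=12, slack=2)
Line 6: ['by', 'rain', 'snow'] (min_width=12, slack=2)
Line 7: ['laboratory'] (min_width=10, slack=4)
Line 8: ['water', 'system'] (min_width=12, slack=2)
Line 9: ['emerald', 'we'] (min_width=10, slack=4)
Line 10: ['picture', 'box', 'be'] (min_width=14, slack=0)
Total lines: 10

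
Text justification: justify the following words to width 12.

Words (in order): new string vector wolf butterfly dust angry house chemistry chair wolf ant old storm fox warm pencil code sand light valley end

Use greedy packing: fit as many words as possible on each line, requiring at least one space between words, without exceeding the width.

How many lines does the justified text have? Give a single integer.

Answer: 13

Derivation:
Line 1: ['new', 'string'] (min_width=10, slack=2)
Line 2: ['vector', 'wolf'] (min_width=11, slack=1)
Line 3: ['butterfly'] (min_width=9, slack=3)
Line 4: ['dust', 'angry'] (min_width=10, slack=2)
Line 5: ['house'] (min_width=5, slack=7)
Line 6: ['chemistry'] (min_width=9, slack=3)
Line 7: ['chair', 'wolf'] (min_width=10, slack=2)
Line 8: ['ant', 'old'] (min_width=7, slack=5)
Line 9: ['storm', 'fox'] (min_width=9, slack=3)
Line 10: ['warm', 'pencil'] (min_width=11, slack=1)
Line 11: ['code', 'sand'] (min_width=9, slack=3)
Line 12: ['light', 'valley'] (min_width=12, slack=0)
Line 13: ['end'] (min_width=3, slack=9)
Total lines: 13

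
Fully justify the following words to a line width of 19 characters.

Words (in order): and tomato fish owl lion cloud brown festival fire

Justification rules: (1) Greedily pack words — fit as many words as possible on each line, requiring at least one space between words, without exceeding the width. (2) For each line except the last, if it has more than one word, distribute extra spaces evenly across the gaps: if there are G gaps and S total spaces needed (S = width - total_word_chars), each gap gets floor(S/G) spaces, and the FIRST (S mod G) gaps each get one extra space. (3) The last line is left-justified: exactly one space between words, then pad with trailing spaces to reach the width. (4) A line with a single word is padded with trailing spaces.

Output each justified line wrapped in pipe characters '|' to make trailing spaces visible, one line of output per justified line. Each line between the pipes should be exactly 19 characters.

Answer: |and tomato fish owl|
|lion   cloud  brown|
|festival fire      |

Derivation:
Line 1: ['and', 'tomato', 'fish', 'owl'] (min_width=19, slack=0)
Line 2: ['lion', 'cloud', 'brown'] (min_width=16, slack=3)
Line 3: ['festival', 'fire'] (min_width=13, slack=6)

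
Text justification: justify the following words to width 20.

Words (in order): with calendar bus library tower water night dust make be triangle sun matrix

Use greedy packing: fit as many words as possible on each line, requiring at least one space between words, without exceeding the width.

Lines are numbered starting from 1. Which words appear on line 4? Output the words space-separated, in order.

Answer: triangle sun matrix

Derivation:
Line 1: ['with', 'calendar', 'bus'] (min_width=17, slack=3)
Line 2: ['library', 'tower', 'water'] (min_width=19, slack=1)
Line 3: ['night', 'dust', 'make', 'be'] (min_width=18, slack=2)
Line 4: ['triangle', 'sun', 'matrix'] (min_width=19, slack=1)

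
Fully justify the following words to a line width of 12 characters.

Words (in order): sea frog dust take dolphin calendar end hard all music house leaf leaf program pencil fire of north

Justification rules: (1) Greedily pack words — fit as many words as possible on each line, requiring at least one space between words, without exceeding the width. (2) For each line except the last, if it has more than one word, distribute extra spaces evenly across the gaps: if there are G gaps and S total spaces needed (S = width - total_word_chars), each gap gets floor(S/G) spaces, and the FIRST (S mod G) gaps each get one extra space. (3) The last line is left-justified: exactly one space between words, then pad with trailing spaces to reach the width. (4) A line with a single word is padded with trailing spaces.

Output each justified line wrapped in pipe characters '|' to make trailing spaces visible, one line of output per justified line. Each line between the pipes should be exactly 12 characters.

Line 1: ['sea', 'frog'] (min_width=8, slack=4)
Line 2: ['dust', 'take'] (min_width=9, slack=3)
Line 3: ['dolphin'] (min_width=7, slack=5)
Line 4: ['calendar', 'end'] (min_width=12, slack=0)
Line 5: ['hard', 'all'] (min_width=8, slack=4)
Line 6: ['music', 'house'] (min_width=11, slack=1)
Line 7: ['leaf', 'leaf'] (min_width=9, slack=3)
Line 8: ['program'] (min_width=7, slack=5)
Line 9: ['pencil', 'fire'] (min_width=11, slack=1)
Line 10: ['of', 'north'] (min_width=8, slack=4)

Answer: |sea     frog|
|dust    take|
|dolphin     |
|calendar end|
|hard     all|
|music  house|
|leaf    leaf|
|program     |
|pencil  fire|
|of north    |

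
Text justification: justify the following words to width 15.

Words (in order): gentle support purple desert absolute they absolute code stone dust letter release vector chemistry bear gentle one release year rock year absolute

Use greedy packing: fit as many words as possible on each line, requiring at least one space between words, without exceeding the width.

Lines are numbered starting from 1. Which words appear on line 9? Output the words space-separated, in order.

Answer: gentle one

Derivation:
Line 1: ['gentle', 'support'] (min_width=14, slack=1)
Line 2: ['purple', 'desert'] (min_width=13, slack=2)
Line 3: ['absolute', 'they'] (min_width=13, slack=2)
Line 4: ['absolute', 'code'] (min_width=13, slack=2)
Line 5: ['stone', 'dust'] (min_width=10, slack=5)
Line 6: ['letter', 'release'] (min_width=14, slack=1)
Line 7: ['vector'] (min_width=6, slack=9)
Line 8: ['chemistry', 'bear'] (min_width=14, slack=1)
Line 9: ['gentle', 'one'] (min_width=10, slack=5)
Line 10: ['release', 'year'] (min_width=12, slack=3)
Line 11: ['rock', 'year'] (min_width=9, slack=6)
Line 12: ['absolute'] (min_width=8, slack=7)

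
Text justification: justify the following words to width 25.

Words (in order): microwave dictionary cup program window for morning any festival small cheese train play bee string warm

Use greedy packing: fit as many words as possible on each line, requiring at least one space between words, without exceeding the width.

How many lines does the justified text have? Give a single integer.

Line 1: ['microwave', 'dictionary', 'cup'] (min_width=24, slack=1)
Line 2: ['program', 'window', 'for'] (min_width=18, slack=7)
Line 3: ['morning', 'any', 'festival'] (min_width=20, slack=5)
Line 4: ['small', 'cheese', 'train', 'play'] (min_width=23, slack=2)
Line 5: ['bee', 'string', 'warm'] (min_width=15, slack=10)
Total lines: 5

Answer: 5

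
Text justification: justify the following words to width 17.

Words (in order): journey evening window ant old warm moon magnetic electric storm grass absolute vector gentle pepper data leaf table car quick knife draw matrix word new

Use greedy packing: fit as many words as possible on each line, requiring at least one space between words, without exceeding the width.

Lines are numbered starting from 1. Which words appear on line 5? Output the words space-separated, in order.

Line 1: ['journey', 'evening'] (min_width=15, slack=2)
Line 2: ['window', 'ant', 'old'] (min_width=14, slack=3)
Line 3: ['warm', 'moon'] (min_width=9, slack=8)
Line 4: ['magnetic', 'electric'] (min_width=17, slack=0)
Line 5: ['storm', 'grass'] (min_width=11, slack=6)
Line 6: ['absolute', 'vector'] (min_width=15, slack=2)
Line 7: ['gentle', 'pepper'] (min_width=13, slack=4)
Line 8: ['data', 'leaf', 'table'] (min_width=15, slack=2)
Line 9: ['car', 'quick', 'knife'] (min_width=15, slack=2)
Line 10: ['draw', 'matrix', 'word'] (min_width=16, slack=1)
Line 11: ['new'] (min_width=3, slack=14)

Answer: storm grass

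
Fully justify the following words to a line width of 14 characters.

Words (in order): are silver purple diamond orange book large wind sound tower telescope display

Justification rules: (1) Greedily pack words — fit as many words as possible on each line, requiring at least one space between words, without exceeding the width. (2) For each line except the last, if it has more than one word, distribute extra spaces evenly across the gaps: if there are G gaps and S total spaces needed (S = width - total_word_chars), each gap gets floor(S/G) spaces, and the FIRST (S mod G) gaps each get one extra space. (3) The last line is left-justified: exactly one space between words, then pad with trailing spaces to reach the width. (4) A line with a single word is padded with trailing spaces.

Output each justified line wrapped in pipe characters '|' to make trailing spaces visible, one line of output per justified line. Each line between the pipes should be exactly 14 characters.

Answer: |are     silver|
|purple diamond|
|orange    book|
|large     wind|
|sound    tower|
|telescope     |
|display       |

Derivation:
Line 1: ['are', 'silver'] (min_width=10, slack=4)
Line 2: ['purple', 'diamond'] (min_width=14, slack=0)
Line 3: ['orange', 'book'] (min_width=11, slack=3)
Line 4: ['large', 'wind'] (min_width=10, slack=4)
Line 5: ['sound', 'tower'] (min_width=11, slack=3)
Line 6: ['telescope'] (min_width=9, slack=5)
Line 7: ['display'] (min_width=7, slack=7)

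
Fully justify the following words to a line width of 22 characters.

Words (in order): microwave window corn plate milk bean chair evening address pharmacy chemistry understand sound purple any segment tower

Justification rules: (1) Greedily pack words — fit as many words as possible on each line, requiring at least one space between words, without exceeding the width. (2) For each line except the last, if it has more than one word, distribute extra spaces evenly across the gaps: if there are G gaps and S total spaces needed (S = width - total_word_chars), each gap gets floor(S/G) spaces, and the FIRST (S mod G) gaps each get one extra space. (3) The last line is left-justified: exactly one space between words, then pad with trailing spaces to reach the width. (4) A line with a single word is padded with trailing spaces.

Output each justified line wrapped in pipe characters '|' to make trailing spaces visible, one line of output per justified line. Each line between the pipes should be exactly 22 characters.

Line 1: ['microwave', 'window', 'corn'] (min_width=21, slack=1)
Line 2: ['plate', 'milk', 'bean', 'chair'] (min_width=21, slack=1)
Line 3: ['evening', 'address'] (min_width=15, slack=7)
Line 4: ['pharmacy', 'chemistry'] (min_width=18, slack=4)
Line 5: ['understand', 'sound'] (min_width=16, slack=6)
Line 6: ['purple', 'any', 'segment'] (min_width=18, slack=4)
Line 7: ['tower'] (min_width=5, slack=17)

Answer: |microwave  window corn|
|plate  milk bean chair|
|evening        address|
|pharmacy     chemistry|
|understand       sound|
|purple   any   segment|
|tower                 |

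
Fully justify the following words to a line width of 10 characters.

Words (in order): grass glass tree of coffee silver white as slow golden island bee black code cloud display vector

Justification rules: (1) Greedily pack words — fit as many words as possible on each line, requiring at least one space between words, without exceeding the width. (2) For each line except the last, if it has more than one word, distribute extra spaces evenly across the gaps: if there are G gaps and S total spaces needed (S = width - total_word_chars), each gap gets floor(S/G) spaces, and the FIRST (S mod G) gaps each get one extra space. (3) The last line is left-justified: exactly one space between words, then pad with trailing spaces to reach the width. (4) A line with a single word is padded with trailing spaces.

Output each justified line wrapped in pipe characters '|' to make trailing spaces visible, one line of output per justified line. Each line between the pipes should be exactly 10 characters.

Answer: |grass     |
|glass tree|
|of  coffee|
|silver    |
|white   as|
|slow      |
|golden    |
|island bee|
|black code|
|cloud     |
|display   |
|vector    |

Derivation:
Line 1: ['grass'] (min_width=5, slack=5)
Line 2: ['glass', 'tree'] (min_width=10, slack=0)
Line 3: ['of', 'coffee'] (min_width=9, slack=1)
Line 4: ['silver'] (min_width=6, slack=4)
Line 5: ['white', 'as'] (min_width=8, slack=2)
Line 6: ['slow'] (min_width=4, slack=6)
Line 7: ['golden'] (min_width=6, slack=4)
Line 8: ['island', 'bee'] (min_width=10, slack=0)
Line 9: ['black', 'code'] (min_width=10, slack=0)
Line 10: ['cloud'] (min_width=5, slack=5)
Line 11: ['display'] (min_width=7, slack=3)
Line 12: ['vector'] (min_width=6, slack=4)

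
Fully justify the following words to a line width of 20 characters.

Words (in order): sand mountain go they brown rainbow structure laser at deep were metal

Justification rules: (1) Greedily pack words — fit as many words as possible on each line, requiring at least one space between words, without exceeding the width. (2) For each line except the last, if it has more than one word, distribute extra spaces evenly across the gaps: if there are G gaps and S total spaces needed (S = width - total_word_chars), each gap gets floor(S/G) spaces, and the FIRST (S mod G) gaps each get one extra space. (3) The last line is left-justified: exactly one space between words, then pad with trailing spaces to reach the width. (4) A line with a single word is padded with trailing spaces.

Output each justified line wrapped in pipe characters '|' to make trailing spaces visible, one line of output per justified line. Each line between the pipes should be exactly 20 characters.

Line 1: ['sand', 'mountain', 'go'] (min_width=16, slack=4)
Line 2: ['they', 'brown', 'rainbow'] (min_width=18, slack=2)
Line 3: ['structure', 'laser', 'at'] (min_width=18, slack=2)
Line 4: ['deep', 'were', 'metal'] (min_width=15, slack=5)

Answer: |sand   mountain   go|
|they  brown  rainbow|
|structure  laser  at|
|deep were metal     |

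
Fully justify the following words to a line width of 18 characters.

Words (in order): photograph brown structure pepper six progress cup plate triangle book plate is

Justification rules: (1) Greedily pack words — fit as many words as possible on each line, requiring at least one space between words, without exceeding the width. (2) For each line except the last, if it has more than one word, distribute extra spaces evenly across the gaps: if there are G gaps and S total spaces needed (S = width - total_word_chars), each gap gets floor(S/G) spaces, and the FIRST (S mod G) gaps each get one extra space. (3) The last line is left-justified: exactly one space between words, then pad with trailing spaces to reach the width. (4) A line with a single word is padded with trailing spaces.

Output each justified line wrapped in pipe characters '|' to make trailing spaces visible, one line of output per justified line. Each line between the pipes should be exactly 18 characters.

Line 1: ['photograph', 'brown'] (min_width=16, slack=2)
Line 2: ['structure', 'pepper'] (min_width=16, slack=2)
Line 3: ['six', 'progress', 'cup'] (min_width=16, slack=2)
Line 4: ['plate', 'triangle'] (min_width=14, slack=4)
Line 5: ['book', 'plate', 'is'] (min_width=13, slack=5)

Answer: |photograph   brown|
|structure   pepper|
|six  progress  cup|
|plate     triangle|
|book plate is     |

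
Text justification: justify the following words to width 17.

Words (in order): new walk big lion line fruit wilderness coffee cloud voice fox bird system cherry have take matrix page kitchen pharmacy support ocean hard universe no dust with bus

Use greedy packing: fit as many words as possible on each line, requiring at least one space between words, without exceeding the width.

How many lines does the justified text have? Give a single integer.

Answer: 11

Derivation:
Line 1: ['new', 'walk', 'big', 'lion'] (min_width=17, slack=0)
Line 2: ['line', 'fruit'] (min_width=10, slack=7)
Line 3: ['wilderness', 'coffee'] (min_width=17, slack=0)
Line 4: ['cloud', 'voice', 'fox'] (min_width=15, slack=2)
Line 5: ['bird', 'system'] (min_width=11, slack=6)
Line 6: ['cherry', 'have', 'take'] (min_width=16, slack=1)
Line 7: ['matrix', 'page'] (min_width=11, slack=6)
Line 8: ['kitchen', 'pharmacy'] (min_width=16, slack=1)
Line 9: ['support', 'ocean'] (min_width=13, slack=4)
Line 10: ['hard', 'universe', 'no'] (min_width=16, slack=1)
Line 11: ['dust', 'with', 'bus'] (min_width=13, slack=4)
Total lines: 11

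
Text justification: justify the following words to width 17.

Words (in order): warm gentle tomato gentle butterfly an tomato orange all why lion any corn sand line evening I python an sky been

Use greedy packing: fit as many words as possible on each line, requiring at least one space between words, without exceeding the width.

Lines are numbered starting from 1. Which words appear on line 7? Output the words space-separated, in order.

Answer: I python an sky

Derivation:
Line 1: ['warm', 'gentle'] (min_width=11, slack=6)
Line 2: ['tomato', 'gentle'] (min_width=13, slack=4)
Line 3: ['butterfly', 'an'] (min_width=12, slack=5)
Line 4: ['tomato', 'orange', 'all'] (min_width=17, slack=0)
Line 5: ['why', 'lion', 'any', 'corn'] (min_width=17, slack=0)
Line 6: ['sand', 'line', 'evening'] (min_width=17, slack=0)
Line 7: ['I', 'python', 'an', 'sky'] (min_width=15, slack=2)
Line 8: ['been'] (min_width=4, slack=13)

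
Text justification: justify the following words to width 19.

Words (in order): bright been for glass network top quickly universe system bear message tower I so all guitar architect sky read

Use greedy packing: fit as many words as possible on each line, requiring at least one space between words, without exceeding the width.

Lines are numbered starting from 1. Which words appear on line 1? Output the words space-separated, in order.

Answer: bright been for

Derivation:
Line 1: ['bright', 'been', 'for'] (min_width=15, slack=4)
Line 2: ['glass', 'network', 'top'] (min_width=17, slack=2)
Line 3: ['quickly', 'universe'] (min_width=16, slack=3)
Line 4: ['system', 'bear', 'message'] (min_width=19, slack=0)
Line 5: ['tower', 'I', 'so', 'all'] (min_width=14, slack=5)
Line 6: ['guitar', 'architect'] (min_width=16, slack=3)
Line 7: ['sky', 'read'] (min_width=8, slack=11)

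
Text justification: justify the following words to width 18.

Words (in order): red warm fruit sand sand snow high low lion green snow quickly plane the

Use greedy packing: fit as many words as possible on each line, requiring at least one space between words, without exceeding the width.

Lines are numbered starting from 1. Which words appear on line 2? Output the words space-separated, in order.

Answer: sand sand snow

Derivation:
Line 1: ['red', 'warm', 'fruit'] (min_width=14, slack=4)
Line 2: ['sand', 'sand', 'snow'] (min_width=14, slack=4)
Line 3: ['high', 'low', 'lion'] (min_width=13, slack=5)
Line 4: ['green', 'snow', 'quickly'] (min_width=18, slack=0)
Line 5: ['plane', 'the'] (min_width=9, slack=9)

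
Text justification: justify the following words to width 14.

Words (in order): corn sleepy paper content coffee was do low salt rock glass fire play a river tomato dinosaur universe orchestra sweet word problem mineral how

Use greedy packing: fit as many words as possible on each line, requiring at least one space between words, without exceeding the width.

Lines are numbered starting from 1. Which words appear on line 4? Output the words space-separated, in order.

Line 1: ['corn', 'sleepy'] (min_width=11, slack=3)
Line 2: ['paper', 'content'] (min_width=13, slack=1)
Line 3: ['coffee', 'was', 'do'] (min_width=13, slack=1)
Line 4: ['low', 'salt', 'rock'] (min_width=13, slack=1)
Line 5: ['glass', 'fire'] (min_width=10, slack=4)
Line 6: ['play', 'a', 'river'] (min_width=12, slack=2)
Line 7: ['tomato'] (min_width=6, slack=8)
Line 8: ['dinosaur'] (min_width=8, slack=6)
Line 9: ['universe'] (min_width=8, slack=6)
Line 10: ['orchestra'] (min_width=9, slack=5)
Line 11: ['sweet', 'word'] (min_width=10, slack=4)
Line 12: ['problem'] (min_width=7, slack=7)
Line 13: ['mineral', 'how'] (min_width=11, slack=3)

Answer: low salt rock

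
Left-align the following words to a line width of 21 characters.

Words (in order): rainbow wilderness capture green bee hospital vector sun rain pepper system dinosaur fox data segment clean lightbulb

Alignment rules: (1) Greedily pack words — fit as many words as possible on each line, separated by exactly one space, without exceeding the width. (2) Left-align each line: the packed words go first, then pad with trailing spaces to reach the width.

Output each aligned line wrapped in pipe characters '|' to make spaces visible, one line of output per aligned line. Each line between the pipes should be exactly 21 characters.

Answer: |rainbow wilderness   |
|capture green bee    |
|hospital vector sun  |
|rain pepper system   |
|dinosaur fox data    |
|segment clean        |
|lightbulb            |

Derivation:
Line 1: ['rainbow', 'wilderness'] (min_width=18, slack=3)
Line 2: ['capture', 'green', 'bee'] (min_width=17, slack=4)
Line 3: ['hospital', 'vector', 'sun'] (min_width=19, slack=2)
Line 4: ['rain', 'pepper', 'system'] (min_width=18, slack=3)
Line 5: ['dinosaur', 'fox', 'data'] (min_width=17, slack=4)
Line 6: ['segment', 'clean'] (min_width=13, slack=8)
Line 7: ['lightbulb'] (min_width=9, slack=12)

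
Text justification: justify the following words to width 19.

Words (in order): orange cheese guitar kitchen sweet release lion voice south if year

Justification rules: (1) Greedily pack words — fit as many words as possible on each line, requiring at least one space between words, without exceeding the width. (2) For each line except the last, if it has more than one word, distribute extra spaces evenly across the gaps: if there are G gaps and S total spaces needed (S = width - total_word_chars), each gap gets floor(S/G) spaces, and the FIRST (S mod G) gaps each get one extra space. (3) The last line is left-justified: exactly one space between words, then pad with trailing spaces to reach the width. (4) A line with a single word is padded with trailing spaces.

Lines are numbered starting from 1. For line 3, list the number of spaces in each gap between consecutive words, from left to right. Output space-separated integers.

Answer: 2 1

Derivation:
Line 1: ['orange', 'cheese'] (min_width=13, slack=6)
Line 2: ['guitar', 'kitchen'] (min_width=14, slack=5)
Line 3: ['sweet', 'release', 'lion'] (min_width=18, slack=1)
Line 4: ['voice', 'south', 'if', 'year'] (min_width=19, slack=0)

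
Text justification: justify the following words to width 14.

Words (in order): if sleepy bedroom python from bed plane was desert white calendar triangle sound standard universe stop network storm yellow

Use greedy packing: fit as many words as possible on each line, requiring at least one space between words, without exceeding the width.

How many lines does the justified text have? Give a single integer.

Answer: 10

Derivation:
Line 1: ['if', 'sleepy'] (min_width=9, slack=5)
Line 2: ['bedroom', 'python'] (min_width=14, slack=0)
Line 3: ['from', 'bed', 'plane'] (min_width=14, slack=0)
Line 4: ['was', 'desert'] (min_width=10, slack=4)
Line 5: ['white', 'calendar'] (min_width=14, slack=0)
Line 6: ['triangle', 'sound'] (min_width=14, slack=0)
Line 7: ['standard'] (min_width=8, slack=6)
Line 8: ['universe', 'stop'] (min_width=13, slack=1)
Line 9: ['network', 'storm'] (min_width=13, slack=1)
Line 10: ['yellow'] (min_width=6, slack=8)
Total lines: 10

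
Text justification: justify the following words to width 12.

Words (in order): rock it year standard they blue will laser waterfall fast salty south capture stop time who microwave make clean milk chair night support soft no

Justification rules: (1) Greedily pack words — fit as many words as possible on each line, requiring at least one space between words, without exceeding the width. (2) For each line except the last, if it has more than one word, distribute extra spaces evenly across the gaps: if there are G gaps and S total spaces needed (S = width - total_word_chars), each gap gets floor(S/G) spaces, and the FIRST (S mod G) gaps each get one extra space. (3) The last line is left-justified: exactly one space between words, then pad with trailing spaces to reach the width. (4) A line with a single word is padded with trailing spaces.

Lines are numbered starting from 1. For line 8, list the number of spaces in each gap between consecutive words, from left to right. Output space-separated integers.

Answer: 1

Derivation:
Line 1: ['rock', 'it', 'year'] (min_width=12, slack=0)
Line 2: ['standard'] (min_width=8, slack=4)
Line 3: ['they', 'blue'] (min_width=9, slack=3)
Line 4: ['will', 'laser'] (min_width=10, slack=2)
Line 5: ['waterfall'] (min_width=9, slack=3)
Line 6: ['fast', 'salty'] (min_width=10, slack=2)
Line 7: ['south'] (min_width=5, slack=7)
Line 8: ['capture', 'stop'] (min_width=12, slack=0)
Line 9: ['time', 'who'] (min_width=8, slack=4)
Line 10: ['microwave'] (min_width=9, slack=3)
Line 11: ['make', 'clean'] (min_width=10, slack=2)
Line 12: ['milk', 'chair'] (min_width=10, slack=2)
Line 13: ['night'] (min_width=5, slack=7)
Line 14: ['support', 'soft'] (min_width=12, slack=0)
Line 15: ['no'] (min_width=2, slack=10)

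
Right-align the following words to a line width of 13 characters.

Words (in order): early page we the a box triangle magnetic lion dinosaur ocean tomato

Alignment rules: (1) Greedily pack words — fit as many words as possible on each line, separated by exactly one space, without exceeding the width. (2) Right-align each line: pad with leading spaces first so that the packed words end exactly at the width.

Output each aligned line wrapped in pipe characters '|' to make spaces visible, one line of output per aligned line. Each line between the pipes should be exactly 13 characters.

Answer: |early page we|
|    the a box|
|     triangle|
|magnetic lion|
|     dinosaur|
| ocean tomato|

Derivation:
Line 1: ['early', 'page', 'we'] (min_width=13, slack=0)
Line 2: ['the', 'a', 'box'] (min_width=9, slack=4)
Line 3: ['triangle'] (min_width=8, slack=5)
Line 4: ['magnetic', 'lion'] (min_width=13, slack=0)
Line 5: ['dinosaur'] (min_width=8, slack=5)
Line 6: ['ocean', 'tomato'] (min_width=12, slack=1)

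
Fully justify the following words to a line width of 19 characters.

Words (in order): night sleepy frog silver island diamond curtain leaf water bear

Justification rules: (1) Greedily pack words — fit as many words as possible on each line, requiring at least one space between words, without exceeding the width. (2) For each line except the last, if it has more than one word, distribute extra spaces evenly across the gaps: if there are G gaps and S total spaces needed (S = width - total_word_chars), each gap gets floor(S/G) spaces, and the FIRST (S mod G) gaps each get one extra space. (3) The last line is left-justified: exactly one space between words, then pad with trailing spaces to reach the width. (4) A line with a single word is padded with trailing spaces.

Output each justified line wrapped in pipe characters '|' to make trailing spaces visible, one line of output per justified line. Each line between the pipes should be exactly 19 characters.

Line 1: ['night', 'sleepy', 'frog'] (min_width=17, slack=2)
Line 2: ['silver', 'island'] (min_width=13, slack=6)
Line 3: ['diamond', 'curtain'] (min_width=15, slack=4)
Line 4: ['leaf', 'water', 'bear'] (min_width=15, slack=4)

Answer: |night  sleepy  frog|
|silver       island|
|diamond     curtain|
|leaf water bear    |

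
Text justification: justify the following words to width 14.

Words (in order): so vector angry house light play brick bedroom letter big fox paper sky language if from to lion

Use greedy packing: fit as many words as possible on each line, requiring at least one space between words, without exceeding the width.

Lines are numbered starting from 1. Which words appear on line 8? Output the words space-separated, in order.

Line 1: ['so', 'vector'] (min_width=9, slack=5)
Line 2: ['angry', 'house'] (min_width=11, slack=3)
Line 3: ['light', 'play'] (min_width=10, slack=4)
Line 4: ['brick', 'bedroom'] (min_width=13, slack=1)
Line 5: ['letter', 'big', 'fox'] (min_width=14, slack=0)
Line 6: ['paper', 'sky'] (min_width=9, slack=5)
Line 7: ['language', 'if'] (min_width=11, slack=3)
Line 8: ['from', 'to', 'lion'] (min_width=12, slack=2)

Answer: from to lion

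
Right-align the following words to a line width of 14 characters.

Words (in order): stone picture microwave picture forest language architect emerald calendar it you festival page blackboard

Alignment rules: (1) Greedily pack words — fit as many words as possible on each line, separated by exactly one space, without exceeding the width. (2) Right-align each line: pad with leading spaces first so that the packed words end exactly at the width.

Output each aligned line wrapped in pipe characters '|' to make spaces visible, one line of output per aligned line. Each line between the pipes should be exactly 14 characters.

Line 1: ['stone', 'picture'] (min_width=13, slack=1)
Line 2: ['microwave'] (min_width=9, slack=5)
Line 3: ['picture', 'forest'] (min_width=14, slack=0)
Line 4: ['language'] (min_width=8, slack=6)
Line 5: ['architect'] (min_width=9, slack=5)
Line 6: ['emerald'] (min_width=7, slack=7)
Line 7: ['calendar', 'it'] (min_width=11, slack=3)
Line 8: ['you', 'festival'] (min_width=12, slack=2)
Line 9: ['page'] (min_width=4, slack=10)
Line 10: ['blackboard'] (min_width=10, slack=4)

Answer: | stone picture|
|     microwave|
|picture forest|
|      language|
|     architect|
|       emerald|
|   calendar it|
|  you festival|
|          page|
|    blackboard|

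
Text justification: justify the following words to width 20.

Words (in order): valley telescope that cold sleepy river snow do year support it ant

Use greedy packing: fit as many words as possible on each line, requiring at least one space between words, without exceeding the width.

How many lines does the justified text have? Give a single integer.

Answer: 4

Derivation:
Line 1: ['valley', 'telescope'] (min_width=16, slack=4)
Line 2: ['that', 'cold', 'sleepy'] (min_width=16, slack=4)
Line 3: ['river', 'snow', 'do', 'year'] (min_width=18, slack=2)
Line 4: ['support', 'it', 'ant'] (min_width=14, slack=6)
Total lines: 4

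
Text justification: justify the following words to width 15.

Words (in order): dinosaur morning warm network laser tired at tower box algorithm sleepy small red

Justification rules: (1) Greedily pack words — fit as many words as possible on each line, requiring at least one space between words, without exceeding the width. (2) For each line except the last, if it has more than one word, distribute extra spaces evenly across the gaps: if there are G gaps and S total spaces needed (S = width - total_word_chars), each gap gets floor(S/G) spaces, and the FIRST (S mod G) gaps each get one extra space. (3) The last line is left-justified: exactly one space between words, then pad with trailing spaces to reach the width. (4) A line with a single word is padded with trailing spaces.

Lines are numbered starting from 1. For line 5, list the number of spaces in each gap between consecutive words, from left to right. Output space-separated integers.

Line 1: ['dinosaur'] (min_width=8, slack=7)
Line 2: ['morning', 'warm'] (min_width=12, slack=3)
Line 3: ['network', 'laser'] (min_width=13, slack=2)
Line 4: ['tired', 'at', 'tower'] (min_width=14, slack=1)
Line 5: ['box', 'algorithm'] (min_width=13, slack=2)
Line 6: ['sleepy', 'small'] (min_width=12, slack=3)
Line 7: ['red'] (min_width=3, slack=12)

Answer: 3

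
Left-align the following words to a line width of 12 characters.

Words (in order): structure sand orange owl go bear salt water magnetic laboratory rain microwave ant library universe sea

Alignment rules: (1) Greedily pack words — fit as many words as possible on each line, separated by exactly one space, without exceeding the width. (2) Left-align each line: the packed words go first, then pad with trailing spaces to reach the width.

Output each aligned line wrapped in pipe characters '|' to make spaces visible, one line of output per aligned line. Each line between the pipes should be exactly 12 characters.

Answer: |structure   |
|sand orange |
|owl go bear |
|salt water  |
|magnetic    |
|laboratory  |
|rain        |
|microwave   |
|ant library |
|universe sea|

Derivation:
Line 1: ['structure'] (min_width=9, slack=3)
Line 2: ['sand', 'orange'] (min_width=11, slack=1)
Line 3: ['owl', 'go', 'bear'] (min_width=11, slack=1)
Line 4: ['salt', 'water'] (min_width=10, slack=2)
Line 5: ['magnetic'] (min_width=8, slack=4)
Line 6: ['laboratory'] (min_width=10, slack=2)
Line 7: ['rain'] (min_width=4, slack=8)
Line 8: ['microwave'] (min_width=9, slack=3)
Line 9: ['ant', 'library'] (min_width=11, slack=1)
Line 10: ['universe', 'sea'] (min_width=12, slack=0)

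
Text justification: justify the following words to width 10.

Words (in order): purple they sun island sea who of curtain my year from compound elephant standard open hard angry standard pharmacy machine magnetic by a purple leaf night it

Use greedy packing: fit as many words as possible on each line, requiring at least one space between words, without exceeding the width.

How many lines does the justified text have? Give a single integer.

Line 1: ['purple'] (min_width=6, slack=4)
Line 2: ['they', 'sun'] (min_width=8, slack=2)
Line 3: ['island', 'sea'] (min_width=10, slack=0)
Line 4: ['who', 'of'] (min_width=6, slack=4)
Line 5: ['curtain', 'my'] (min_width=10, slack=0)
Line 6: ['year', 'from'] (min_width=9, slack=1)
Line 7: ['compound'] (min_width=8, slack=2)
Line 8: ['elephant'] (min_width=8, slack=2)
Line 9: ['standard'] (min_width=8, slack=2)
Line 10: ['open', 'hard'] (min_width=9, slack=1)
Line 11: ['angry'] (min_width=5, slack=5)
Line 12: ['standard'] (min_width=8, slack=2)
Line 13: ['pharmacy'] (min_width=8, slack=2)
Line 14: ['machine'] (min_width=7, slack=3)
Line 15: ['magnetic'] (min_width=8, slack=2)
Line 16: ['by', 'a'] (min_width=4, slack=6)
Line 17: ['purple'] (min_width=6, slack=4)
Line 18: ['leaf', 'night'] (min_width=10, slack=0)
Line 19: ['it'] (min_width=2, slack=8)
Total lines: 19

Answer: 19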